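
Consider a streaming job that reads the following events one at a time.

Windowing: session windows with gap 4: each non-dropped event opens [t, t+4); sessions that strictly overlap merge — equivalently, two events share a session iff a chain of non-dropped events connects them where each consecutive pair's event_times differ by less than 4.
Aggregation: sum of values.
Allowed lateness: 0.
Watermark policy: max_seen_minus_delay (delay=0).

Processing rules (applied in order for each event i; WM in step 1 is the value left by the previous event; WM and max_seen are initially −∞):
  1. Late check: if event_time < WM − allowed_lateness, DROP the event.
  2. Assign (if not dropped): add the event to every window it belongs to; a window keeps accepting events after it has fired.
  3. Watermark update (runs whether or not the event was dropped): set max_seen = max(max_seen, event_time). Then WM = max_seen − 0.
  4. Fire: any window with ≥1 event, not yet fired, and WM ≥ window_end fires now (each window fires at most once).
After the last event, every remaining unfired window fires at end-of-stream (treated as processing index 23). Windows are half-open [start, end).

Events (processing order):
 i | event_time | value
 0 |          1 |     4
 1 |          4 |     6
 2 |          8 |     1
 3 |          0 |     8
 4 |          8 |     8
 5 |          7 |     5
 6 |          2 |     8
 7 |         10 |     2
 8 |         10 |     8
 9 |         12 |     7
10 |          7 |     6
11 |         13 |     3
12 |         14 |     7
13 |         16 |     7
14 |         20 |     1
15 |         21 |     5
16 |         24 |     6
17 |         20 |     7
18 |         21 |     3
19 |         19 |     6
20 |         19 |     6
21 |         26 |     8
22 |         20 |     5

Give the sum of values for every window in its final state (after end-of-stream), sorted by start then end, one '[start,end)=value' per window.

i=0 t=1 v=4: → [1,5); WM=1
i=1 t=4 v=6: → [1,8); WM=4
i=2 t=8 v=1: → [8,12); WM=8
i=3 t=0 v=8: DROP (t<8-0); WM=8
i=4 t=8 v=8: → [8,12); WM=8
i=5 t=7 v=5: DROP (t<8-0); WM=8
i=6 t=2 v=8: DROP (t<8-0); WM=8
i=7 t=10 v=2: → [8,14); WM=10
i=8 t=10 v=8: → [8,14); WM=10
i=9 t=12 v=7: → [8,16); WM=12
i=10 t=7 v=6: DROP (t<12-0); WM=12
i=11 t=13 v=3: → [8,17); WM=13
i=12 t=14 v=7: → [8,18); WM=14
i=13 t=16 v=7: → [8,20); WM=16
i=14 t=20 v=1: → [20,24); WM=20
i=15 t=21 v=5: → [20,25); WM=21
i=16 t=24 v=6: → [20,28); WM=24
i=17 t=20 v=7: DROP (t<24-0); WM=24
i=18 t=21 v=3: DROP (t<24-0); WM=24
i=19 t=19 v=6: DROP (t<24-0); WM=24
i=20 t=19 v=6: DROP (t<24-0); WM=24
i=21 t=26 v=8: → [20,30); WM=26
i=22 t=20 v=5: DROP (t<26-0); WM=26

[1,8)=10 [8,20)=43 [20,30)=20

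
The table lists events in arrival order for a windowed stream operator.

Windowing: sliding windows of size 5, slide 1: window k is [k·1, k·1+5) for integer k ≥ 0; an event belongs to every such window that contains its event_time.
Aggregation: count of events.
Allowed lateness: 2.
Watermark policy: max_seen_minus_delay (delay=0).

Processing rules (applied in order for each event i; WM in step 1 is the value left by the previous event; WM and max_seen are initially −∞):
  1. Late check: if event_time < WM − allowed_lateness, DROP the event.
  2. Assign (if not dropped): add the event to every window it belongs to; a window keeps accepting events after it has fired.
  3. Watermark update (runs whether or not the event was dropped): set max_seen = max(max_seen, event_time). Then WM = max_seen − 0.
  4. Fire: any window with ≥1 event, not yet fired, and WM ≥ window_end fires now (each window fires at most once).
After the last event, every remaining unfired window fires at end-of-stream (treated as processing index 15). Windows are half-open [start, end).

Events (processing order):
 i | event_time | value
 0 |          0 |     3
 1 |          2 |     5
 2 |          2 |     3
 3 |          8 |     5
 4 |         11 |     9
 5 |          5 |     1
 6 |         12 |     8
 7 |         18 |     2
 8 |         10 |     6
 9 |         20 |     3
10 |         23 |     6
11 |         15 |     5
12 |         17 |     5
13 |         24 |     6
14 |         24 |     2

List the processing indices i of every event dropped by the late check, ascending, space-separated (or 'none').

5 8 11 12

i=0 t=0 v=3: → [0,5); WM=0
i=1 t=2 v=5: → [2,7),[1,6),[0,5); WM=2
i=2 t=2 v=3: → [2,7),[1,6),[0,5); WM=2
i=3 t=8 v=5: → [8,13),[7,12),[6,11),[5,10),[4,9); WM=8; [0,5) fires=3 [1,6) fires=2 [2,7) fires=2
i=4 t=11 v=9: → [11,16),[10,15),[9,14),[8,13),[7,12); WM=11; [4,9) fires=1 [5,10) fires=1 [6,11) fires=1
i=5 t=5 v=1: DROP (t<11-2); WM=11
i=6 t=12 v=8: → [12,17),[11,16),[10,15),[9,14),[8,13); WM=12; [7,12) fires=2
i=7 t=18 v=2: → [18,23),[17,22),[16,21),[15,20),[14,19); WM=18; [8,13) fires=3 [9,14) fires=2 [10,15) fires=2 [11,16) fires=2 [12,17) fires=1
i=8 t=10 v=6: DROP (t<18-2); WM=18
i=9 t=20 v=3: → [20,25),[19,24),[18,23),[17,22),[16,21); WM=20; [14,19) fires=1 [15,20) fires=1
i=10 t=23 v=6: → [23,28),[22,27),[21,26),[20,25),[19,24); WM=23; [16,21) fires=2 [17,22) fires=2 [18,23) fires=2
i=11 t=15 v=5: DROP (t<23-2); WM=23
i=12 t=17 v=5: DROP (t<23-2); WM=23
i=13 t=24 v=6: → [24,29),[23,28),[22,27),[21,26),[20,25); WM=24; [19,24) fires=2
i=14 t=24 v=2: → [24,29),[23,28),[22,27),[21,26),[20,25); WM=24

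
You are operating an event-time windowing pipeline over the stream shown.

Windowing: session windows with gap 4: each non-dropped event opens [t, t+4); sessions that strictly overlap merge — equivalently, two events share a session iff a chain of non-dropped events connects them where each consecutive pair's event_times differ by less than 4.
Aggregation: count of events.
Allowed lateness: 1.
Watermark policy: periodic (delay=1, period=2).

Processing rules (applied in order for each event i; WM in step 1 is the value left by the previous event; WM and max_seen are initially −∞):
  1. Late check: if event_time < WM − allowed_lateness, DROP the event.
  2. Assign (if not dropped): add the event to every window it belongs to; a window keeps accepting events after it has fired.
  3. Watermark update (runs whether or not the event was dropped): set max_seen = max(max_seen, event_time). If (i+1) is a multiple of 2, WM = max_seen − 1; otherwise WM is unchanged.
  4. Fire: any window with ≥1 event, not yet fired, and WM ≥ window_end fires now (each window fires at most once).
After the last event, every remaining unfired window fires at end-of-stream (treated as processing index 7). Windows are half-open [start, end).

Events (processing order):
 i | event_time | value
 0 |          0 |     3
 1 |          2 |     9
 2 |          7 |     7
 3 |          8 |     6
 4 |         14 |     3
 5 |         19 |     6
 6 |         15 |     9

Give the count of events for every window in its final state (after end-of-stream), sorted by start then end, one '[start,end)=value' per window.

i=0 t=0 v=3: → [0,4); WM=−∞
i=1 t=2 v=9: → [0,6); WM=1
i=2 t=7 v=7: → [7,11); WM=1
i=3 t=8 v=6: → [7,12); WM=7
i=4 t=14 v=3: → [14,18); WM=7
i=5 t=19 v=6: → [19,23); WM=18
i=6 t=15 v=9: DROP (t<18-1); WM=18

[0,6)=2 [7,12)=2 [14,18)=1 [19,23)=1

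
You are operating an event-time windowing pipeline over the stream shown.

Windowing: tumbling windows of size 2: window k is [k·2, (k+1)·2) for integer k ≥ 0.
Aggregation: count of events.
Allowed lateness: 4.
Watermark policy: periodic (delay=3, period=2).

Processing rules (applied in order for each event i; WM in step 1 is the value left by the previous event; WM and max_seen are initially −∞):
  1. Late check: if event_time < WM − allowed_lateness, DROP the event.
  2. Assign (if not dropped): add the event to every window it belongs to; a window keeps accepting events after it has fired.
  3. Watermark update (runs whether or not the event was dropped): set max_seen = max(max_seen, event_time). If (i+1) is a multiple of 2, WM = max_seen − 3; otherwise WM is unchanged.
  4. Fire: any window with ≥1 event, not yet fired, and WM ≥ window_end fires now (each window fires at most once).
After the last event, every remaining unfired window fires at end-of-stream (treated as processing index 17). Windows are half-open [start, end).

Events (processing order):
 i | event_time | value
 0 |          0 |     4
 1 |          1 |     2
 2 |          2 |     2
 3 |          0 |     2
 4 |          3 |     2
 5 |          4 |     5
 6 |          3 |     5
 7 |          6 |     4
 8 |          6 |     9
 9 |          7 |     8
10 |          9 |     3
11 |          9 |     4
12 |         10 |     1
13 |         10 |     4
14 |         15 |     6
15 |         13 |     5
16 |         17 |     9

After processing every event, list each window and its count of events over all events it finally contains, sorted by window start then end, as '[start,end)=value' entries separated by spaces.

[0,2)=3 [2,4)=3 [4,6)=1 [6,8)=3 [8,10)=2 [10,12)=2 [12,14)=1 [14,16)=1 [16,18)=1

i=0 t=0 v=4: → [0,2); WM=−∞
i=1 t=1 v=2: → [0,2); WM=-2
i=2 t=2 v=2: → [2,4); WM=-2
i=3 t=0 v=2: → [0,2); WM=-1
i=4 t=3 v=2: → [2,4); WM=-1
i=5 t=4 v=5: → [4,6); WM=1
i=6 t=3 v=5: → [2,4); WM=1
i=7 t=6 v=4: → [6,8); WM=3; [0,2) fires=3
i=8 t=6 v=9: → [6,8); WM=3
i=9 t=7 v=8: → [6,8); WM=4; [2,4) fires=3
i=10 t=9 v=3: → [8,10); WM=4
i=11 t=9 v=4: → [8,10); WM=6; [4,6) fires=1
i=12 t=10 v=1: → [10,12); WM=6
i=13 t=10 v=4: → [10,12); WM=7
i=14 t=15 v=6: → [14,16); WM=7
i=15 t=13 v=5: → [12,14); WM=12; [6,8) fires=3 [8,10) fires=2 [10,12) fires=2
i=16 t=17 v=9: → [16,18); WM=12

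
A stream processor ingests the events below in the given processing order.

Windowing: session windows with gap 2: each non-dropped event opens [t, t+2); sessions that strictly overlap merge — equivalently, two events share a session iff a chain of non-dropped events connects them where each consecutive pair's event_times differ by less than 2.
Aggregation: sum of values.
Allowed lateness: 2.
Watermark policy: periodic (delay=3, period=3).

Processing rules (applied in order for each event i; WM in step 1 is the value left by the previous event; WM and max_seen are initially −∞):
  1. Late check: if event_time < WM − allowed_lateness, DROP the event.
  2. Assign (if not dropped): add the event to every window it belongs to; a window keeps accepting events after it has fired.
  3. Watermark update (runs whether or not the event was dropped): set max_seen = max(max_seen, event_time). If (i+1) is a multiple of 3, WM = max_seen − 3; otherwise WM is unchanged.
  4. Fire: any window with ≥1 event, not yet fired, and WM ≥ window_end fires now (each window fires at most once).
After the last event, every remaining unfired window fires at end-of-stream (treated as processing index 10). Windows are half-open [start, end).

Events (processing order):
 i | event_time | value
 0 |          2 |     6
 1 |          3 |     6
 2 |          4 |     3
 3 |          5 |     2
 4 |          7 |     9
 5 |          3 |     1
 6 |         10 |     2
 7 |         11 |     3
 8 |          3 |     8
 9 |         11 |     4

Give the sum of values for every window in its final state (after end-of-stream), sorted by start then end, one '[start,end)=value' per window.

i=0 t=2 v=6: → [2,4); WM=−∞
i=1 t=3 v=6: → [2,5); WM=−∞
i=2 t=4 v=3: → [2,6); WM=1
i=3 t=5 v=2: → [2,7); WM=1
i=4 t=7 v=9: → [7,9); WM=1
i=5 t=3 v=1: → [2,7); WM=4
i=6 t=10 v=2: → [10,12); WM=4
i=7 t=11 v=3: → [10,13); WM=4
i=8 t=3 v=8: → [2,7); WM=8
i=9 t=11 v=4: → [10,13); WM=8

[2,7)=26 [7,9)=9 [10,13)=9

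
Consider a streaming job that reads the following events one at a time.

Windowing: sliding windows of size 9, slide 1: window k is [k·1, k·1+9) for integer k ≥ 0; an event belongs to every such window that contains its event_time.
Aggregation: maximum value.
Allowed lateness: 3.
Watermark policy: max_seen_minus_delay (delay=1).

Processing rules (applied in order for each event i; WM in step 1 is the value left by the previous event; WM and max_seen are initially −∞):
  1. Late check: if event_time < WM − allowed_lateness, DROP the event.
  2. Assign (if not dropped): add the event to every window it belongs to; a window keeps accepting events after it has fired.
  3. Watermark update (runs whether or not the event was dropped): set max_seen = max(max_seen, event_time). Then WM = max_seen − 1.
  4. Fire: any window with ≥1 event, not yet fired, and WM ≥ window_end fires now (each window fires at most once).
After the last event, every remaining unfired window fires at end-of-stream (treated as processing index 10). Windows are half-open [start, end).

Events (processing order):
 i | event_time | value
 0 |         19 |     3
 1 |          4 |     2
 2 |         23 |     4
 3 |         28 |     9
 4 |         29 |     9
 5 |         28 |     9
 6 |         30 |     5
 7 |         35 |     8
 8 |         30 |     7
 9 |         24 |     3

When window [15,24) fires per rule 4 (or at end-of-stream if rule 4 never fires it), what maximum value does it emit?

4

i=0 t=19 v=3: → [19,28),[18,27),[17,26),[16,25),[15,24),[14,23),[13,22),[12,21),[11,20); WM=18
i=1 t=4 v=2: DROP (t<18-3); WM=18
i=2 t=23 v=4: → [23,32),[22,31),[21,30),[20,29),[19,28),[18,27),[17,26),[16,25),[15,24); WM=22; [11,20) fires=3 [12,21) fires=3 [13,22) fires=3
i=3 t=28 v=9: → [28,37),[27,36),[26,35),[25,34),[24,33),[23,32),[22,31),[21,30),[20,29); WM=27; [14,23) fires=3 [15,24) fires=4 [16,25) fires=4 [17,26) fires=4 [18,27) fires=4
i=4 t=29 v=9: → [29,38),[28,37),[27,36),[26,35),[25,34),[24,33),[23,32),[22,31),[21,30); WM=28; [19,28) fires=4
i=5 t=28 v=9: → [28,37),[27,36),[26,35),[25,34),[24,33),[23,32),[22,31),[21,30),[20,29); WM=28
i=6 t=30 v=5: → [30,39),[29,38),[28,37),[27,36),[26,35),[25,34),[24,33),[23,32),[22,31); WM=29; [20,29) fires=9
i=7 t=35 v=8: → [35,44),[34,43),[33,42),[32,41),[31,40),[30,39),[29,38),[28,37),[27,36); WM=34; [21,30) fires=9 [22,31) fires=9 [23,32) fires=9 [24,33) fires=9 [25,34) fires=9
i=8 t=30 v=7: DROP (t<34-3); WM=34
i=9 t=24 v=3: DROP (t<34-3); WM=34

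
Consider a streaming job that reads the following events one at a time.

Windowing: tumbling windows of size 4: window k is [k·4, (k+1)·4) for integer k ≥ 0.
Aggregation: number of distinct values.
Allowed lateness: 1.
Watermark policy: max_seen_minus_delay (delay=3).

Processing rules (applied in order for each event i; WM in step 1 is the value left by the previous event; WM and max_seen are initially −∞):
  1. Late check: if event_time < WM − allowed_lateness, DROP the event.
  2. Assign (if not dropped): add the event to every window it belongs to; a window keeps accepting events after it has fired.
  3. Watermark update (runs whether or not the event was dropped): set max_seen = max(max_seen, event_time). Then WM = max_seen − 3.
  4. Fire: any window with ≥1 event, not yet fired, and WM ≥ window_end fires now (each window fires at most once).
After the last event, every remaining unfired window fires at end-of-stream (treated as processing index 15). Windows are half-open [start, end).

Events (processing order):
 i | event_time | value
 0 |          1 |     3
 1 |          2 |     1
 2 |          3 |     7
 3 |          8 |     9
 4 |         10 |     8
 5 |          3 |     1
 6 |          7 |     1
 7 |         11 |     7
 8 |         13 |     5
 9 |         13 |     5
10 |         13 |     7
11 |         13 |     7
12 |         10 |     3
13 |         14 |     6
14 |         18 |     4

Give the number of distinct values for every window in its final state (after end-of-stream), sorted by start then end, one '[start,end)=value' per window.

i=0 t=1 v=3: → [0,4); WM=-2
i=1 t=2 v=1: → [0,4); WM=-1
i=2 t=3 v=7: → [0,4); WM=0
i=3 t=8 v=9: → [8,12); WM=5; [0,4) fires=3
i=4 t=10 v=8: → [8,12); WM=7
i=5 t=3 v=1: DROP (t<7-1); WM=7
i=6 t=7 v=1: → [4,8); WM=7
i=7 t=11 v=7: → [8,12); WM=8; [4,8) fires=1
i=8 t=13 v=5: → [12,16); WM=10
i=9 t=13 v=5: → [12,16); WM=10
i=10 t=13 v=7: → [12,16); WM=10
i=11 t=13 v=7: → [12,16); WM=10
i=12 t=10 v=3: → [8,12); WM=10
i=13 t=14 v=6: → [12,16); WM=11
i=14 t=18 v=4: → [16,20); WM=15; [8,12) fires=4

[0,4)=3 [4,8)=1 [8,12)=4 [12,16)=3 [16,20)=1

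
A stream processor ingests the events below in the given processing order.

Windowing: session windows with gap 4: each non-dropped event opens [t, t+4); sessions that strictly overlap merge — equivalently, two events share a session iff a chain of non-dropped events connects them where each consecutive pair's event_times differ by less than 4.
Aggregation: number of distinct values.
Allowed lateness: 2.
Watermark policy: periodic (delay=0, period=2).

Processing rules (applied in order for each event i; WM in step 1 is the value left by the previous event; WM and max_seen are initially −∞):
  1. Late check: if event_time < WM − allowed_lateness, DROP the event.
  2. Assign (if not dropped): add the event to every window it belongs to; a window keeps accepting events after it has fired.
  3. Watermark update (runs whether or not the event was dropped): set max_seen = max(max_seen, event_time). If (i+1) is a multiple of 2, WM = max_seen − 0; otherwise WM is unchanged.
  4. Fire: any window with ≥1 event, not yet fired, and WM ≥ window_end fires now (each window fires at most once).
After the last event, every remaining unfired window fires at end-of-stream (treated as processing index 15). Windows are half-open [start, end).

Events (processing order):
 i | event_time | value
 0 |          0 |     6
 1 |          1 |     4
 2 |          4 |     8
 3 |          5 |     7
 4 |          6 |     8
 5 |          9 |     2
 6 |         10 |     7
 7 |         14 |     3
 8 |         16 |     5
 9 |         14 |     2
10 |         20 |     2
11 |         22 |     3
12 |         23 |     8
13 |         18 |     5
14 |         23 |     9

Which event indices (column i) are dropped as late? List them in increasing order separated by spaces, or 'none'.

i=0 t=0 v=6: → [0,4); WM=−∞
i=1 t=1 v=4: → [0,5); WM=1
i=2 t=4 v=8: → [0,8); WM=1
i=3 t=5 v=7: → [0,9); WM=5
i=4 t=6 v=8: → [0,10); WM=5
i=5 t=9 v=2: → [0,13); WM=9
i=6 t=10 v=7: → [0,14); WM=9
i=7 t=14 v=3: → [14,18); WM=14
i=8 t=16 v=5: → [14,20); WM=14
i=9 t=14 v=2: → [14,20); WM=16
i=10 t=20 v=2: → [20,24); WM=16
i=11 t=22 v=3: → [20,26); WM=22
i=12 t=23 v=8: → [20,27); WM=22
i=13 t=18 v=5: DROP (t<22-2); WM=23
i=14 t=23 v=9: → [20,27); WM=23

13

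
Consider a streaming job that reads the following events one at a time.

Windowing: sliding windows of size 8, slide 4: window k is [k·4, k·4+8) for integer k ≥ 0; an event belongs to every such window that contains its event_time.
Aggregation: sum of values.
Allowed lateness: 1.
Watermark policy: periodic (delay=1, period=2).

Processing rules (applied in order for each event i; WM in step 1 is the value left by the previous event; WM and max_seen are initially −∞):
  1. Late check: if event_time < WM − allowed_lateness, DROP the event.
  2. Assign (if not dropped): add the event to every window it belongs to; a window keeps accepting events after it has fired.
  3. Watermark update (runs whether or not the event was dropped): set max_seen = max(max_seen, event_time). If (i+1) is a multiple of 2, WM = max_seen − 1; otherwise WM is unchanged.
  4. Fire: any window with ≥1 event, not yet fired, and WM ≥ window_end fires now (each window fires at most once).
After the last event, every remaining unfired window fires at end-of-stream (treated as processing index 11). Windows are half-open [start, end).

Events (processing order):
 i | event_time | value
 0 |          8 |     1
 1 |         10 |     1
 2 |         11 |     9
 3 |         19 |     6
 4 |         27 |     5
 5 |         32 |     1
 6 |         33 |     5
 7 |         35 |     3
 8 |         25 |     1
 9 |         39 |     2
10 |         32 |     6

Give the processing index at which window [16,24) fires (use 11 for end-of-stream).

i=0 t=8 v=1: → [8,16),[4,12); WM=−∞
i=1 t=10 v=1: → [8,16),[4,12); WM=9
i=2 t=11 v=9: → [8,16),[4,12); WM=9
i=3 t=19 v=6: → [16,24),[12,20); WM=18; [4,12) fires=11 [8,16) fires=11
i=4 t=27 v=5: → [24,32),[20,28); WM=18
i=5 t=32 v=1: → [32,40),[28,36); WM=31; [12,20) fires=6 [16,24) fires=6 [20,28) fires=5
i=6 t=33 v=5: → [32,40),[28,36); WM=31
i=7 t=35 v=3: → [32,40),[28,36); WM=34; [24,32) fires=5
i=8 t=25 v=1: DROP (t<34-1); WM=34
i=9 t=39 v=2: → [36,44),[32,40); WM=38; [28,36) fires=9
i=10 t=32 v=6: DROP (t<38-1); WM=38

5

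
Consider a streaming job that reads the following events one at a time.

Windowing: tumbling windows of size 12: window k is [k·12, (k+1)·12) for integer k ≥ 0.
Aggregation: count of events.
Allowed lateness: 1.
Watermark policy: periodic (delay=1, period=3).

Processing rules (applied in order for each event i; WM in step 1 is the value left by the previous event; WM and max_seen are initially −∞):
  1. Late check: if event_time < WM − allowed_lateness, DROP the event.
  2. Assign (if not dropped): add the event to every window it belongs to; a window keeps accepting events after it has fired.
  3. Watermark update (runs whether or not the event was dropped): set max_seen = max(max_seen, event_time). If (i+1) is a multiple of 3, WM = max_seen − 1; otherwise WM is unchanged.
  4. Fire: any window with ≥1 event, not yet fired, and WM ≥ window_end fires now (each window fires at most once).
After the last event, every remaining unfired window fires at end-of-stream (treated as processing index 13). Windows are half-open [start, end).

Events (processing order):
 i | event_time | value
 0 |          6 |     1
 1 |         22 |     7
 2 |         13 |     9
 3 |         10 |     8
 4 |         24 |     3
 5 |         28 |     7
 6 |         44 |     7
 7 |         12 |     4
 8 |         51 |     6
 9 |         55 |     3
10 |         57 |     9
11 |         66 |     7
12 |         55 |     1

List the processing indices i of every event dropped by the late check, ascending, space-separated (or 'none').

3 7 12

i=0 t=6 v=1: → [0,12); WM=−∞
i=1 t=22 v=7: → [12,24); WM=−∞
i=2 t=13 v=9: → [12,24); WM=21; [0,12) fires=1
i=3 t=10 v=8: DROP (t<21-1); WM=21
i=4 t=24 v=3: → [24,36); WM=21
i=5 t=28 v=7: → [24,36); WM=27; [12,24) fires=2
i=6 t=44 v=7: → [36,48); WM=27
i=7 t=12 v=4: DROP (t<27-1); WM=27
i=8 t=51 v=6: → [48,60); WM=50; [24,36) fires=2 [36,48) fires=1
i=9 t=55 v=3: → [48,60); WM=50
i=10 t=57 v=9: → [48,60); WM=50
i=11 t=66 v=7: → [60,72); WM=65; [48,60) fires=3
i=12 t=55 v=1: DROP (t<65-1); WM=65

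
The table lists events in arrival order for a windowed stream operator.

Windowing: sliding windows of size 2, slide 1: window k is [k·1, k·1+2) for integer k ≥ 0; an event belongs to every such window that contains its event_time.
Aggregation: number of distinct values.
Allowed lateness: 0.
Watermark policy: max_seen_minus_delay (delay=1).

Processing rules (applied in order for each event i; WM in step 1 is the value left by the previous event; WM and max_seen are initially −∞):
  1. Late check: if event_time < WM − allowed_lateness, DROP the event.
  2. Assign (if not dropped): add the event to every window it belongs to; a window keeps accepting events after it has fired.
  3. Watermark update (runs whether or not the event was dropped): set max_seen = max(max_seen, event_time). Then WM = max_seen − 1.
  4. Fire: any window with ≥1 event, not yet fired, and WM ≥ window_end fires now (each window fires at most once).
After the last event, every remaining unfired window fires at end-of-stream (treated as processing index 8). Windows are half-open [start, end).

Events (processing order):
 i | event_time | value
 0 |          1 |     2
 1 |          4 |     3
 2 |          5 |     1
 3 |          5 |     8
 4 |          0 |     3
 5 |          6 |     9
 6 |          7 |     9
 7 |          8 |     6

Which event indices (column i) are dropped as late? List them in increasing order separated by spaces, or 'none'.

i=0 t=1 v=2: → [1,3),[0,2); WM=0
i=1 t=4 v=3: → [4,6),[3,5); WM=3; [0,2) fires=1 [1,3) fires=1
i=2 t=5 v=1: → [5,7),[4,6); WM=4
i=3 t=5 v=8: → [5,7),[4,6); WM=4
i=4 t=0 v=3: DROP (t<4-0); WM=4
i=5 t=6 v=9: → [6,8),[5,7); WM=5; [3,5) fires=1
i=6 t=7 v=9: → [7,9),[6,8); WM=6; [4,6) fires=3
i=7 t=8 v=6: → [8,10),[7,9); WM=7; [5,7) fires=3

4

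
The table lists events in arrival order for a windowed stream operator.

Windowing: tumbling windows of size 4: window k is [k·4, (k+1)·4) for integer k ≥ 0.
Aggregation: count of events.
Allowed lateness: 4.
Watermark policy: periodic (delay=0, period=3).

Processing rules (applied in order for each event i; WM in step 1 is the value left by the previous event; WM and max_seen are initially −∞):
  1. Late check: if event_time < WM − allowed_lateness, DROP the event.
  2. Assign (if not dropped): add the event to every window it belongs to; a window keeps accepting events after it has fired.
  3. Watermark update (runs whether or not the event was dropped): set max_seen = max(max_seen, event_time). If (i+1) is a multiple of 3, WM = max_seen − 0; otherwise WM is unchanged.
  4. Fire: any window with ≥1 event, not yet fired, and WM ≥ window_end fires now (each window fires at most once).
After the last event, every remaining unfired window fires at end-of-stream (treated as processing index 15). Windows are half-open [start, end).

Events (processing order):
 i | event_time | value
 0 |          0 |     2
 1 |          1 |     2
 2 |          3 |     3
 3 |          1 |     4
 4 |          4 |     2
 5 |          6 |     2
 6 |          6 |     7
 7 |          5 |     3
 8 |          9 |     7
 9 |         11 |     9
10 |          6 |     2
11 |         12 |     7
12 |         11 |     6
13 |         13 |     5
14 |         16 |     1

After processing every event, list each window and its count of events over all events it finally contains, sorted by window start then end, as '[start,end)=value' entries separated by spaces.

[0,4)=4 [4,8)=5 [8,12)=3 [12,16)=2 [16,20)=1

i=0 t=0 v=2: → [0,4); WM=−∞
i=1 t=1 v=2: → [0,4); WM=−∞
i=2 t=3 v=3: → [0,4); WM=3
i=3 t=1 v=4: → [0,4); WM=3
i=4 t=4 v=2: → [4,8); WM=3
i=5 t=6 v=2: → [4,8); WM=6; [0,4) fires=4
i=6 t=6 v=7: → [4,8); WM=6
i=7 t=5 v=3: → [4,8); WM=6
i=8 t=9 v=7: → [8,12); WM=9; [4,8) fires=4
i=9 t=11 v=9: → [8,12); WM=9
i=10 t=6 v=2: → [4,8); WM=9
i=11 t=12 v=7: → [12,16); WM=12; [8,12) fires=2
i=12 t=11 v=6: → [8,12); WM=12
i=13 t=13 v=5: → [12,16); WM=12
i=14 t=16 v=1: → [16,20); WM=16; [12,16) fires=2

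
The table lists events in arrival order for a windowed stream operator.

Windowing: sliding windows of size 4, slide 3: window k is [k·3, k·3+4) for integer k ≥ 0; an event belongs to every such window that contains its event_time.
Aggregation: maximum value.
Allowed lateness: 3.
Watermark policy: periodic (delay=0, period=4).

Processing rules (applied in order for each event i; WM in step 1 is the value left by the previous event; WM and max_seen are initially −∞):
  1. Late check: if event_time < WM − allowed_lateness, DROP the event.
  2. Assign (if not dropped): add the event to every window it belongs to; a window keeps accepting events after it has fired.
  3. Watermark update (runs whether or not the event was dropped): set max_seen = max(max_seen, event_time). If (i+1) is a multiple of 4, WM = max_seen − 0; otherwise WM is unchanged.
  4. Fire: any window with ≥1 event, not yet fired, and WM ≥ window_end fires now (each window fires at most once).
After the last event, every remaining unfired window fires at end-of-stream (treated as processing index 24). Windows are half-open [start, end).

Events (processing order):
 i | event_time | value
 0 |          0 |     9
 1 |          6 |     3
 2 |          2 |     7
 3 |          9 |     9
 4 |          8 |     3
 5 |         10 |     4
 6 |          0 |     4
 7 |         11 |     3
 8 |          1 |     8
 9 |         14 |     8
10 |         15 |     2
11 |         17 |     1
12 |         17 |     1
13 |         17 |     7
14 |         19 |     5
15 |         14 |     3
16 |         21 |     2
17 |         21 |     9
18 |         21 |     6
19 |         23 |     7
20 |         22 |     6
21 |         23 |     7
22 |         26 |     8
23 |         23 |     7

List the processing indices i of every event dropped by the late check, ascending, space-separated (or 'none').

6 8

i=0 t=0 v=9: → [0,4); WM=−∞
i=1 t=6 v=3: → [6,10),[3,7); WM=−∞
i=2 t=2 v=7: → [0,4); WM=−∞
i=3 t=9 v=9: → [9,13),[6,10); WM=9; [0,4) fires=9 [3,7) fires=3
i=4 t=8 v=3: → [6,10); WM=9
i=5 t=10 v=4: → [9,13); WM=9
i=6 t=0 v=4: DROP (t<9-3); WM=9
i=7 t=11 v=3: → [9,13); WM=11; [6,10) fires=9
i=8 t=1 v=8: DROP (t<11-3); WM=11
i=9 t=14 v=8: → [12,16); WM=11
i=10 t=15 v=2: → [15,19),[12,16); WM=11
i=11 t=17 v=1: → [15,19); WM=17; [9,13) fires=9 [12,16) fires=8
i=12 t=17 v=1: → [15,19); WM=17
i=13 t=17 v=7: → [15,19); WM=17
i=14 t=19 v=5: → [18,22); WM=17
i=15 t=14 v=3: → [12,16); WM=19; [15,19) fires=7
i=16 t=21 v=2: → [21,25),[18,22); WM=19
i=17 t=21 v=9: → [21,25),[18,22); WM=19
i=18 t=21 v=6: → [21,25),[18,22); WM=19
i=19 t=23 v=7: → [21,25); WM=23; [18,22) fires=9
i=20 t=22 v=6: → [21,25); WM=23
i=21 t=23 v=7: → [21,25); WM=23
i=22 t=26 v=8: → [24,28); WM=23
i=23 t=23 v=7: → [21,25); WM=26; [21,25) fires=9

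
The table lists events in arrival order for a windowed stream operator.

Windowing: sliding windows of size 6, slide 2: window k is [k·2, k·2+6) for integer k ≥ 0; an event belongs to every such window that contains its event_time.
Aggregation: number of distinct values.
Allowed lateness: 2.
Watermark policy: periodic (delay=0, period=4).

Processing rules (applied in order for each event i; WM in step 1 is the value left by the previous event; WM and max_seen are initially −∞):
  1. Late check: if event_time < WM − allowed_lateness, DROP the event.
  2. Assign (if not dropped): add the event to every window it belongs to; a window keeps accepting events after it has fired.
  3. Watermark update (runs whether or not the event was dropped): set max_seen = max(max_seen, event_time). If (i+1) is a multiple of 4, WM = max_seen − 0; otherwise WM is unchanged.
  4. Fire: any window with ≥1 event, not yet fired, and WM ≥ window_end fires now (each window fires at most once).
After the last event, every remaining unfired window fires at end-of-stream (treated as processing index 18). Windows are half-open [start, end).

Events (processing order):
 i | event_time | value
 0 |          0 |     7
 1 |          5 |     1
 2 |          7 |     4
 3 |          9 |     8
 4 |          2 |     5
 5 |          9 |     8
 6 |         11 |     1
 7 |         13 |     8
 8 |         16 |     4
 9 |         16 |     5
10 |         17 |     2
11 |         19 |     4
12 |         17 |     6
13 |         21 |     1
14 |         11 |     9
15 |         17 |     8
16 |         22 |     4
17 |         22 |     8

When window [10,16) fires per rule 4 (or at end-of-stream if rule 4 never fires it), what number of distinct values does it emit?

2

i=0 t=0 v=7: → [0,6); WM=−∞
i=1 t=5 v=1: → [4,10),[2,8),[0,6); WM=−∞
i=2 t=7 v=4: → [6,12),[4,10),[2,8); WM=−∞
i=3 t=9 v=8: → [8,14),[6,12),[4,10); WM=9; [0,6) fires=2 [2,8) fires=2
i=4 t=2 v=5: DROP (t<9-2); WM=9
i=5 t=9 v=8: → [8,14),[6,12),[4,10); WM=9
i=6 t=11 v=1: → [10,16),[8,14),[6,12); WM=9
i=7 t=13 v=8: → [12,18),[10,16),[8,14); WM=13; [4,10) fires=3 [6,12) fires=3
i=8 t=16 v=4: → [16,22),[14,20),[12,18); WM=13
i=9 t=16 v=5: → [16,22),[14,20),[12,18); WM=13
i=10 t=17 v=2: → [16,22),[14,20),[12,18); WM=13
i=11 t=19 v=4: → [18,24),[16,22),[14,20); WM=19; [8,14) fires=2 [10,16) fires=2 [12,18) fires=4
i=12 t=17 v=6: → [16,22),[14,20),[12,18); WM=19
i=13 t=21 v=1: → [20,26),[18,24),[16,22); WM=19
i=14 t=11 v=9: DROP (t<19-2); WM=19
i=15 t=17 v=8: → [16,22),[14,20),[12,18); WM=21; [14,20) fires=5
i=16 t=22 v=4: → [22,28),[20,26),[18,24); WM=21
i=17 t=22 v=8: → [22,28),[20,26),[18,24); WM=21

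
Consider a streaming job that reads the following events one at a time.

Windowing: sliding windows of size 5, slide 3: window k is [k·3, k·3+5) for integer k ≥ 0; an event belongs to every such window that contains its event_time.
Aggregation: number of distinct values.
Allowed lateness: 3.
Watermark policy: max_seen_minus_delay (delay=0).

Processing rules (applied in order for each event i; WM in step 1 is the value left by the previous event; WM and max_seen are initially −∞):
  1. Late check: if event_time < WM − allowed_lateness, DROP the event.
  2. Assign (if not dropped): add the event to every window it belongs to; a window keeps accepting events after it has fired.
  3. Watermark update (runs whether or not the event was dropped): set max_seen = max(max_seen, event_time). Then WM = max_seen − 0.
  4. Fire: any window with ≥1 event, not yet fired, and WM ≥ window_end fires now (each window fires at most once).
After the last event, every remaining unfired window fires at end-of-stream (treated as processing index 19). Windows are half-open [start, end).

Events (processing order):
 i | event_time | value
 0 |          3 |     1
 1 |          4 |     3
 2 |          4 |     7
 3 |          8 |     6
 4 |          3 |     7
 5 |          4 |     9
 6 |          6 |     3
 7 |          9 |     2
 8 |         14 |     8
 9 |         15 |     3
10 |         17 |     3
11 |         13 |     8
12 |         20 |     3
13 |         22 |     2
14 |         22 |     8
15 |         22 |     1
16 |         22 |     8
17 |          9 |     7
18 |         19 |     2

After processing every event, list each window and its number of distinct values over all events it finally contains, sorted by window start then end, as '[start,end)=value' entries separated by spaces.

[0,5)=3 [3,8)=3 [6,11)=3 [9,14)=1 [12,17)=2 [15,20)=2 [18,23)=4 [21,26)=3

i=0 t=3 v=1: → [3,8),[0,5); WM=3
i=1 t=4 v=3: → [3,8),[0,5); WM=4
i=2 t=4 v=7: → [3,8),[0,5); WM=4
i=3 t=8 v=6: → [6,11); WM=8; [0,5) fires=3 [3,8) fires=3
i=4 t=3 v=7: DROP (t<8-3); WM=8
i=5 t=4 v=9: DROP (t<8-3); WM=8
i=6 t=6 v=3: → [6,11),[3,8); WM=8
i=7 t=9 v=2: → [9,14),[6,11); WM=9
i=8 t=14 v=8: → [12,17); WM=14; [6,11) fires=3 [9,14) fires=1
i=9 t=15 v=3: → [15,20),[12,17); WM=15
i=10 t=17 v=3: → [15,20); WM=17; [12,17) fires=2
i=11 t=13 v=8: DROP (t<17-3); WM=17
i=12 t=20 v=3: → [18,23); WM=20; [15,20) fires=1
i=13 t=22 v=2: → [21,26),[18,23); WM=22
i=14 t=22 v=8: → [21,26),[18,23); WM=22
i=15 t=22 v=1: → [21,26),[18,23); WM=22
i=16 t=22 v=8: → [21,26),[18,23); WM=22
i=17 t=9 v=7: DROP (t<22-3); WM=22
i=18 t=19 v=2: → [18,23),[15,20); WM=22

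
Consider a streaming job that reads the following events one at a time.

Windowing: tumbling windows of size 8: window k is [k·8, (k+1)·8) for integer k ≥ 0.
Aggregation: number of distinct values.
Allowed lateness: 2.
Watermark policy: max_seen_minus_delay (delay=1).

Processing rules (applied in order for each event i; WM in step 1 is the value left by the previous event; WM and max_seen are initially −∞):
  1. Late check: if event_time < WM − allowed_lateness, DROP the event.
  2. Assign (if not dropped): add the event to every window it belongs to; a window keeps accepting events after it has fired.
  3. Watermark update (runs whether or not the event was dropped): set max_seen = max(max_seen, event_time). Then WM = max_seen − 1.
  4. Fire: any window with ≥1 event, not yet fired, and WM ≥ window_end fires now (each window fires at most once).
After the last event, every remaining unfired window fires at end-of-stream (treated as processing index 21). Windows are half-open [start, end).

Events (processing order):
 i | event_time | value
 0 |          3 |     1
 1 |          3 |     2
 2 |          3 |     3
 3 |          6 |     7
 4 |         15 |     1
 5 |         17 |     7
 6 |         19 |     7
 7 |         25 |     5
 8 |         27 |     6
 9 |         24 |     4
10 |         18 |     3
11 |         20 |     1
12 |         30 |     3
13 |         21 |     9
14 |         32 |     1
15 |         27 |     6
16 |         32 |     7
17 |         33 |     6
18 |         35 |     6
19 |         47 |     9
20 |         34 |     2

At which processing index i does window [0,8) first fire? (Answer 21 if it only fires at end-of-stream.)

i=0 t=3 v=1: → [0,8); WM=2
i=1 t=3 v=2: → [0,8); WM=2
i=2 t=3 v=3: → [0,8); WM=2
i=3 t=6 v=7: → [0,8); WM=5
i=4 t=15 v=1: → [8,16); WM=14; [0,8) fires=4
i=5 t=17 v=7: → [16,24); WM=16; [8,16) fires=1
i=6 t=19 v=7: → [16,24); WM=18
i=7 t=25 v=5: → [24,32); WM=24; [16,24) fires=1
i=8 t=27 v=6: → [24,32); WM=26
i=9 t=24 v=4: → [24,32); WM=26
i=10 t=18 v=3: DROP (t<26-2); WM=26
i=11 t=20 v=1: DROP (t<26-2); WM=26
i=12 t=30 v=3: → [24,32); WM=29
i=13 t=21 v=9: DROP (t<29-2); WM=29
i=14 t=32 v=1: → [32,40); WM=31
i=15 t=27 v=6: DROP (t<31-2); WM=31
i=16 t=32 v=7: → [32,40); WM=31
i=17 t=33 v=6: → [32,40); WM=32; [24,32) fires=4
i=18 t=35 v=6: → [32,40); WM=34
i=19 t=47 v=9: → [40,48); WM=46; [32,40) fires=3
i=20 t=34 v=2: DROP (t<46-2); WM=46

4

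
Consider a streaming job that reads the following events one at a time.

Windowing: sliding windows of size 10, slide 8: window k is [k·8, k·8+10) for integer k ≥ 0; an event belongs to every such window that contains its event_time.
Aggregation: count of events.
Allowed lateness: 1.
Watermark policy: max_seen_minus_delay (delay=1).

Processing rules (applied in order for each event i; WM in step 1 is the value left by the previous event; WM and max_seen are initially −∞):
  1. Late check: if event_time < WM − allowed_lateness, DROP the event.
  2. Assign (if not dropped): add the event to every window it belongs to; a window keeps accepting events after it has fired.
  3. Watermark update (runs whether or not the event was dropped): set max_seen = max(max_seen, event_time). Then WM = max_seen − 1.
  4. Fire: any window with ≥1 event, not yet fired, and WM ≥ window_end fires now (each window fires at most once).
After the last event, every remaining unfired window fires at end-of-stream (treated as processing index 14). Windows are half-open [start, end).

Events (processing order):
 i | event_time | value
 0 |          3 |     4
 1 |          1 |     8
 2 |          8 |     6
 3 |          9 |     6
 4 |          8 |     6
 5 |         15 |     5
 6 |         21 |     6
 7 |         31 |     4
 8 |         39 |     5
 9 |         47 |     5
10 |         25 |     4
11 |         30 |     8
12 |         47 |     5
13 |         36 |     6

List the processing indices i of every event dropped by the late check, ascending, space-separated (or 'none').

10 11 13

i=0 t=3 v=4: → [0,10); WM=2
i=1 t=1 v=8: → [0,10); WM=2
i=2 t=8 v=6: → [8,18),[0,10); WM=7
i=3 t=9 v=6: → [8,18),[0,10); WM=8
i=4 t=8 v=6: → [8,18),[0,10); WM=8
i=5 t=15 v=5: → [8,18); WM=14; [0,10) fires=5
i=6 t=21 v=6: → [16,26); WM=20; [8,18) fires=4
i=7 t=31 v=4: → [24,34); WM=30; [16,26) fires=1
i=8 t=39 v=5: → [32,42); WM=38; [24,34) fires=1
i=9 t=47 v=5: → [40,50); WM=46; [32,42) fires=1
i=10 t=25 v=4: DROP (t<46-1); WM=46
i=11 t=30 v=8: DROP (t<46-1); WM=46
i=12 t=47 v=5: → [40,50); WM=46
i=13 t=36 v=6: DROP (t<46-1); WM=46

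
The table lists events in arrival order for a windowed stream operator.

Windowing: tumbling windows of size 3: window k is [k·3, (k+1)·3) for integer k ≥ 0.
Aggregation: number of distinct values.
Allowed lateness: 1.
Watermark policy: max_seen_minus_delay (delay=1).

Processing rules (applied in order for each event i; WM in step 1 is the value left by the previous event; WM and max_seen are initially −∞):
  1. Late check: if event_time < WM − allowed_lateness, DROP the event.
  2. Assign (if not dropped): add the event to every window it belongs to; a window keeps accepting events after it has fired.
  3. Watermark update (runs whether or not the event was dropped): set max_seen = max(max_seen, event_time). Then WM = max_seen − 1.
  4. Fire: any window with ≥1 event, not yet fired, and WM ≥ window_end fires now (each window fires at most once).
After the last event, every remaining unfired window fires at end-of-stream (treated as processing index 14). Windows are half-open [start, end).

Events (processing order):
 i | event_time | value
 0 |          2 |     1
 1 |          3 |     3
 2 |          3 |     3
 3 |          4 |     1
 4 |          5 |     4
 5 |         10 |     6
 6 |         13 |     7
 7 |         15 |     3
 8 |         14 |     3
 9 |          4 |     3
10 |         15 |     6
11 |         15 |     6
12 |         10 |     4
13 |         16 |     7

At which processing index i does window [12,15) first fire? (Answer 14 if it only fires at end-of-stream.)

13

i=0 t=2 v=1: → [0,3); WM=1
i=1 t=3 v=3: → [3,6); WM=2
i=2 t=3 v=3: → [3,6); WM=2
i=3 t=4 v=1: → [3,6); WM=3; [0,3) fires=1
i=4 t=5 v=4: → [3,6); WM=4
i=5 t=10 v=6: → [9,12); WM=9; [3,6) fires=3
i=6 t=13 v=7: → [12,15); WM=12; [9,12) fires=1
i=7 t=15 v=3: → [15,18); WM=14
i=8 t=14 v=3: → [12,15); WM=14
i=9 t=4 v=3: DROP (t<14-1); WM=14
i=10 t=15 v=6: → [15,18); WM=14
i=11 t=15 v=6: → [15,18); WM=14
i=12 t=10 v=4: DROP (t<14-1); WM=14
i=13 t=16 v=7: → [15,18); WM=15; [12,15) fires=2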